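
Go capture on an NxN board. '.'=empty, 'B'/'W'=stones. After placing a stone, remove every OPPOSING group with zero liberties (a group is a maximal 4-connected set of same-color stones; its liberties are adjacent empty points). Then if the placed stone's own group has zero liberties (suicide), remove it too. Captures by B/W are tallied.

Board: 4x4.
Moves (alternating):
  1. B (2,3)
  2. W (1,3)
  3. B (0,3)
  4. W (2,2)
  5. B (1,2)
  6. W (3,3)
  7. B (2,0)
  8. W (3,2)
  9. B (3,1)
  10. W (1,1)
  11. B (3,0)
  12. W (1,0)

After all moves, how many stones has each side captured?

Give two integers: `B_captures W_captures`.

Answer: 1 0

Derivation:
Move 1: B@(2,3) -> caps B=0 W=0
Move 2: W@(1,3) -> caps B=0 W=0
Move 3: B@(0,3) -> caps B=0 W=0
Move 4: W@(2,2) -> caps B=0 W=0
Move 5: B@(1,2) -> caps B=1 W=0
Move 6: W@(3,3) -> caps B=1 W=0
Move 7: B@(2,0) -> caps B=1 W=0
Move 8: W@(3,2) -> caps B=1 W=0
Move 9: B@(3,1) -> caps B=1 W=0
Move 10: W@(1,1) -> caps B=1 W=0
Move 11: B@(3,0) -> caps B=1 W=0
Move 12: W@(1,0) -> caps B=1 W=0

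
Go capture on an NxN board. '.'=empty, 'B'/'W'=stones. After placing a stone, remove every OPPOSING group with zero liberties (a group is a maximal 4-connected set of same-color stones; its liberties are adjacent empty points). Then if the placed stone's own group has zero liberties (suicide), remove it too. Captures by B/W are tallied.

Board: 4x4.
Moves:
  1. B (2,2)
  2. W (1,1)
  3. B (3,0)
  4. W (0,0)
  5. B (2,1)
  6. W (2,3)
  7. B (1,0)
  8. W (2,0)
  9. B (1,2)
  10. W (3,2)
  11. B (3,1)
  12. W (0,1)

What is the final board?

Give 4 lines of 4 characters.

Move 1: B@(2,2) -> caps B=0 W=0
Move 2: W@(1,1) -> caps B=0 W=0
Move 3: B@(3,0) -> caps B=0 W=0
Move 4: W@(0,0) -> caps B=0 W=0
Move 5: B@(2,1) -> caps B=0 W=0
Move 6: W@(2,3) -> caps B=0 W=0
Move 7: B@(1,0) -> caps B=0 W=0
Move 8: W@(2,0) -> caps B=0 W=1
Move 9: B@(1,2) -> caps B=0 W=1
Move 10: W@(3,2) -> caps B=0 W=1
Move 11: B@(3,1) -> caps B=0 W=1
Move 12: W@(0,1) -> caps B=0 W=1

Answer: WW..
.WB.
WBBW
BBW.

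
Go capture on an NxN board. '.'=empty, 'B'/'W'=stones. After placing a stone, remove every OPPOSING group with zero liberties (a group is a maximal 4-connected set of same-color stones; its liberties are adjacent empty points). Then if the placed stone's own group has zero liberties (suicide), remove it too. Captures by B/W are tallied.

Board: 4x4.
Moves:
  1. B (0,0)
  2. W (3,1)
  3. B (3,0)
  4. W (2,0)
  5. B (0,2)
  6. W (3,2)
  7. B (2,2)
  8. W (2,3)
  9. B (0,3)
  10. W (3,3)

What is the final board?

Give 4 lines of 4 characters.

Answer: B.BB
....
W.BW
.WWW

Derivation:
Move 1: B@(0,0) -> caps B=0 W=0
Move 2: W@(3,1) -> caps B=0 W=0
Move 3: B@(3,0) -> caps B=0 W=0
Move 4: W@(2,0) -> caps B=0 W=1
Move 5: B@(0,2) -> caps B=0 W=1
Move 6: W@(3,2) -> caps B=0 W=1
Move 7: B@(2,2) -> caps B=0 W=1
Move 8: W@(2,3) -> caps B=0 W=1
Move 9: B@(0,3) -> caps B=0 W=1
Move 10: W@(3,3) -> caps B=0 W=1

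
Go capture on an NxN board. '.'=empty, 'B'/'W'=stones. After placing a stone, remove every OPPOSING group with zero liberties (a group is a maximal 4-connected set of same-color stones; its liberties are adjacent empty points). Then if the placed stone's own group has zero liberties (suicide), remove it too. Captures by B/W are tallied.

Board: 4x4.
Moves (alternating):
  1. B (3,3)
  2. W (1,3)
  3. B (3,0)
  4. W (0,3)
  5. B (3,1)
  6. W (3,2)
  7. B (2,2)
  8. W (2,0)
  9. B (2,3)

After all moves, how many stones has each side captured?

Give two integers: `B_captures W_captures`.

Move 1: B@(3,3) -> caps B=0 W=0
Move 2: W@(1,3) -> caps B=0 W=0
Move 3: B@(3,0) -> caps B=0 W=0
Move 4: W@(0,3) -> caps B=0 W=0
Move 5: B@(3,1) -> caps B=0 W=0
Move 6: W@(3,2) -> caps B=0 W=0
Move 7: B@(2,2) -> caps B=1 W=0
Move 8: W@(2,0) -> caps B=1 W=0
Move 9: B@(2,3) -> caps B=1 W=0

Answer: 1 0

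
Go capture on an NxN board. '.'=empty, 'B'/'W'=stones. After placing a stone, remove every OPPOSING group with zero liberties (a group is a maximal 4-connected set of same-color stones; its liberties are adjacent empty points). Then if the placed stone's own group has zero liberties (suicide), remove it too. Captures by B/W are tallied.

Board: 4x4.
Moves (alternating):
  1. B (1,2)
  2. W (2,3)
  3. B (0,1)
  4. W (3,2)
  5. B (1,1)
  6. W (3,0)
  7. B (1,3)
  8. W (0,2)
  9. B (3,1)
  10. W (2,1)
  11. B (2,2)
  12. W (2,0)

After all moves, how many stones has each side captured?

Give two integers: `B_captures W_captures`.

Answer: 0 1

Derivation:
Move 1: B@(1,2) -> caps B=0 W=0
Move 2: W@(2,3) -> caps B=0 W=0
Move 3: B@(0,1) -> caps B=0 W=0
Move 4: W@(3,2) -> caps B=0 W=0
Move 5: B@(1,1) -> caps B=0 W=0
Move 6: W@(3,0) -> caps B=0 W=0
Move 7: B@(1,3) -> caps B=0 W=0
Move 8: W@(0,2) -> caps B=0 W=0
Move 9: B@(3,1) -> caps B=0 W=0
Move 10: W@(2,1) -> caps B=0 W=1
Move 11: B@(2,2) -> caps B=0 W=1
Move 12: W@(2,0) -> caps B=0 W=1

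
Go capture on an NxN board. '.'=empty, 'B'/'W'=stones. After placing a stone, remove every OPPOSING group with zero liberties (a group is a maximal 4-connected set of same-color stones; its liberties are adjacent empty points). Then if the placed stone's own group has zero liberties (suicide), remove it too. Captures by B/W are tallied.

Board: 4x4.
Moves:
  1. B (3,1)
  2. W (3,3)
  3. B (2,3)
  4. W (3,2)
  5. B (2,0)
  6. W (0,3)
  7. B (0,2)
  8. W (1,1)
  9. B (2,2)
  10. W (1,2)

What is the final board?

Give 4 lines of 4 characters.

Move 1: B@(3,1) -> caps B=0 W=0
Move 2: W@(3,3) -> caps B=0 W=0
Move 3: B@(2,3) -> caps B=0 W=0
Move 4: W@(3,2) -> caps B=0 W=0
Move 5: B@(2,0) -> caps B=0 W=0
Move 6: W@(0,3) -> caps B=0 W=0
Move 7: B@(0,2) -> caps B=0 W=0
Move 8: W@(1,1) -> caps B=0 W=0
Move 9: B@(2,2) -> caps B=2 W=0
Move 10: W@(1,2) -> caps B=2 W=0

Answer: ..BW
.WW.
B.BB
.B..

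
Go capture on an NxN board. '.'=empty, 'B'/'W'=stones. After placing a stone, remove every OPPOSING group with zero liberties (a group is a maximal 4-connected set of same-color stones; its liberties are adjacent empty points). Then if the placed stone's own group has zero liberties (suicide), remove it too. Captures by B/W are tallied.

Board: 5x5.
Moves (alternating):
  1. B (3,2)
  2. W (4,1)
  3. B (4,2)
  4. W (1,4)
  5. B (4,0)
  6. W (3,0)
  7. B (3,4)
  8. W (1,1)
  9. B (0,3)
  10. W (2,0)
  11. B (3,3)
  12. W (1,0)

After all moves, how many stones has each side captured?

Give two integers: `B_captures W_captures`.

Move 1: B@(3,2) -> caps B=0 W=0
Move 2: W@(4,1) -> caps B=0 W=0
Move 3: B@(4,2) -> caps B=0 W=0
Move 4: W@(1,4) -> caps B=0 W=0
Move 5: B@(4,0) -> caps B=0 W=0
Move 6: W@(3,0) -> caps B=0 W=1
Move 7: B@(3,4) -> caps B=0 W=1
Move 8: W@(1,1) -> caps B=0 W=1
Move 9: B@(0,3) -> caps B=0 W=1
Move 10: W@(2,0) -> caps B=0 W=1
Move 11: B@(3,3) -> caps B=0 W=1
Move 12: W@(1,0) -> caps B=0 W=1

Answer: 0 1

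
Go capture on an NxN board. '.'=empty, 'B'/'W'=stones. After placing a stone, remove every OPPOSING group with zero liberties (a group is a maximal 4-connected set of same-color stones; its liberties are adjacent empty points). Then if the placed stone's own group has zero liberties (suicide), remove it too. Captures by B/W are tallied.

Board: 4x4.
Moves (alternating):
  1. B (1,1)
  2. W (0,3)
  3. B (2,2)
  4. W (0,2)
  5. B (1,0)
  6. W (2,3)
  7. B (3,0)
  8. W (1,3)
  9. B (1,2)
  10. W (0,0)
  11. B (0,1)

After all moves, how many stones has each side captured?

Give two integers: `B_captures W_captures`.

Answer: 1 0

Derivation:
Move 1: B@(1,1) -> caps B=0 W=0
Move 2: W@(0,3) -> caps B=0 W=0
Move 3: B@(2,2) -> caps B=0 W=0
Move 4: W@(0,2) -> caps B=0 W=0
Move 5: B@(1,0) -> caps B=0 W=0
Move 6: W@(2,3) -> caps B=0 W=0
Move 7: B@(3,0) -> caps B=0 W=0
Move 8: W@(1,3) -> caps B=0 W=0
Move 9: B@(1,2) -> caps B=0 W=0
Move 10: W@(0,0) -> caps B=0 W=0
Move 11: B@(0,1) -> caps B=1 W=0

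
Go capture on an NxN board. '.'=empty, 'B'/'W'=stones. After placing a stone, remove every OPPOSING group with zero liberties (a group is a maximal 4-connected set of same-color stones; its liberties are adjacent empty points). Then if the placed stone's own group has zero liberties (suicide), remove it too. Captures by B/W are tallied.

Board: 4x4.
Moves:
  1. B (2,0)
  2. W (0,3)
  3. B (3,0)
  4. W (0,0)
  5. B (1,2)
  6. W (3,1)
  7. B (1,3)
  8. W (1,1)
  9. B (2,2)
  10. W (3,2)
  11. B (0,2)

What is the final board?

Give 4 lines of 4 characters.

Answer: W.B.
.WBB
B.B.
BWW.

Derivation:
Move 1: B@(2,0) -> caps B=0 W=0
Move 2: W@(0,3) -> caps B=0 W=0
Move 3: B@(3,0) -> caps B=0 W=0
Move 4: W@(0,0) -> caps B=0 W=0
Move 5: B@(1,2) -> caps B=0 W=0
Move 6: W@(3,1) -> caps B=0 W=0
Move 7: B@(1,3) -> caps B=0 W=0
Move 8: W@(1,1) -> caps B=0 W=0
Move 9: B@(2,2) -> caps B=0 W=0
Move 10: W@(3,2) -> caps B=0 W=0
Move 11: B@(0,2) -> caps B=1 W=0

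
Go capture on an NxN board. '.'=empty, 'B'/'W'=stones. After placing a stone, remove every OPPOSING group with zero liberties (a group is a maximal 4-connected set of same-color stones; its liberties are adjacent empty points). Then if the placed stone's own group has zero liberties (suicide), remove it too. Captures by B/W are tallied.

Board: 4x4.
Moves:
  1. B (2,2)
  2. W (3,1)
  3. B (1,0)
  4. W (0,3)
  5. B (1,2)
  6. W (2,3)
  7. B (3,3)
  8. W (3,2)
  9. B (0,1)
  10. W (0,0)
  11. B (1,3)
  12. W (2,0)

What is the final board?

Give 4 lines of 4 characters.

Move 1: B@(2,2) -> caps B=0 W=0
Move 2: W@(3,1) -> caps B=0 W=0
Move 3: B@(1,0) -> caps B=0 W=0
Move 4: W@(0,3) -> caps B=0 W=0
Move 5: B@(1,2) -> caps B=0 W=0
Move 6: W@(2,3) -> caps B=0 W=0
Move 7: B@(3,3) -> caps B=0 W=0
Move 8: W@(3,2) -> caps B=0 W=1
Move 9: B@(0,1) -> caps B=0 W=1
Move 10: W@(0,0) -> caps B=0 W=1
Move 11: B@(1,3) -> caps B=0 W=1
Move 12: W@(2,0) -> caps B=0 W=1

Answer: .B.W
B.BB
W.BW
.WW.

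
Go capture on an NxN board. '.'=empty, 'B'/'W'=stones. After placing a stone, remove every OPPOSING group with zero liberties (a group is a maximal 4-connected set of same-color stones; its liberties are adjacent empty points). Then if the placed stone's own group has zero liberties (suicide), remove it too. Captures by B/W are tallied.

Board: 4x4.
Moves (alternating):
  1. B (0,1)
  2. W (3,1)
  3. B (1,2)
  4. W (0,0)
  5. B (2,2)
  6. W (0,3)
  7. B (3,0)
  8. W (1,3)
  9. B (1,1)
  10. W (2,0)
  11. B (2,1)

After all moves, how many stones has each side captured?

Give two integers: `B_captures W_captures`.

Move 1: B@(0,1) -> caps B=0 W=0
Move 2: W@(3,1) -> caps B=0 W=0
Move 3: B@(1,2) -> caps B=0 W=0
Move 4: W@(0,0) -> caps B=0 W=0
Move 5: B@(2,2) -> caps B=0 W=0
Move 6: W@(0,3) -> caps B=0 W=0
Move 7: B@(3,0) -> caps B=0 W=0
Move 8: W@(1,3) -> caps B=0 W=0
Move 9: B@(1,1) -> caps B=0 W=0
Move 10: W@(2,0) -> caps B=0 W=1
Move 11: B@(2,1) -> caps B=0 W=1

Answer: 0 1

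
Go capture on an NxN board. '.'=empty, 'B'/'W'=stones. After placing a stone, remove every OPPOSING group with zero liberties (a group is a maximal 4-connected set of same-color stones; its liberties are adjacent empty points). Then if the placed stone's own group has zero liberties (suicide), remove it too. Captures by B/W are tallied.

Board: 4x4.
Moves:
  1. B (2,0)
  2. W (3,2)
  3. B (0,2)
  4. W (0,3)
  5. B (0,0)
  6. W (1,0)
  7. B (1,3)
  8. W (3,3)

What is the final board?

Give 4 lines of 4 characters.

Answer: B.B.
W..B
B...
..WW

Derivation:
Move 1: B@(2,0) -> caps B=0 W=0
Move 2: W@(3,2) -> caps B=0 W=0
Move 3: B@(0,2) -> caps B=0 W=0
Move 4: W@(0,3) -> caps B=0 W=0
Move 5: B@(0,0) -> caps B=0 W=0
Move 6: W@(1,0) -> caps B=0 W=0
Move 7: B@(1,3) -> caps B=1 W=0
Move 8: W@(3,3) -> caps B=1 W=0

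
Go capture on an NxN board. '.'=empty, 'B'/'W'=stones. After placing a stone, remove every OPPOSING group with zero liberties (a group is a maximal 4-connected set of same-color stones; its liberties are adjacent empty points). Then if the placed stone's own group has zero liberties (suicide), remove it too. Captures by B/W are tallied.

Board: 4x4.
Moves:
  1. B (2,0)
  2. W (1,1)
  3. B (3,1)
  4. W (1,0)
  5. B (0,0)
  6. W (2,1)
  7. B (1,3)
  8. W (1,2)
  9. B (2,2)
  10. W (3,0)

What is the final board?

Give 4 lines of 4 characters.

Answer: B...
WWWB
.WB.
WB..

Derivation:
Move 1: B@(2,0) -> caps B=0 W=0
Move 2: W@(1,1) -> caps B=0 W=0
Move 3: B@(3,1) -> caps B=0 W=0
Move 4: W@(1,0) -> caps B=0 W=0
Move 5: B@(0,0) -> caps B=0 W=0
Move 6: W@(2,1) -> caps B=0 W=0
Move 7: B@(1,3) -> caps B=0 W=0
Move 8: W@(1,2) -> caps B=0 W=0
Move 9: B@(2,2) -> caps B=0 W=0
Move 10: W@(3,0) -> caps B=0 W=1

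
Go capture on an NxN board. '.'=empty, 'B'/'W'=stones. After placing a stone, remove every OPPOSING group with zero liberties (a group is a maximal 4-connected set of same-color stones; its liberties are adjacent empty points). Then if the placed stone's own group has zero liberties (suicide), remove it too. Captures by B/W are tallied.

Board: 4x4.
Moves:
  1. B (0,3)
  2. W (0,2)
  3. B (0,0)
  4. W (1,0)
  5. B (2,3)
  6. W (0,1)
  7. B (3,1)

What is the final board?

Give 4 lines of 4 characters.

Move 1: B@(0,3) -> caps B=0 W=0
Move 2: W@(0,2) -> caps B=0 W=0
Move 3: B@(0,0) -> caps B=0 W=0
Move 4: W@(1,0) -> caps B=0 W=0
Move 5: B@(2,3) -> caps B=0 W=0
Move 6: W@(0,1) -> caps B=0 W=1
Move 7: B@(3,1) -> caps B=0 W=1

Answer: .WWB
W...
...B
.B..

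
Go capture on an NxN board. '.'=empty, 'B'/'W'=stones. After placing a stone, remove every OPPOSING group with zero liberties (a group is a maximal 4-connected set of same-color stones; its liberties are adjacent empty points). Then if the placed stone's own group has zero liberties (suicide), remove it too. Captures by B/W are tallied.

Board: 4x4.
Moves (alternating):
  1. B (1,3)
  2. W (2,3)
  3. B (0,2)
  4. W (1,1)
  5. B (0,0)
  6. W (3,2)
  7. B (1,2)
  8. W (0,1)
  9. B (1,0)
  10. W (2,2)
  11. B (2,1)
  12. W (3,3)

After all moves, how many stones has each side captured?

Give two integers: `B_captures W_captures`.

Answer: 2 0

Derivation:
Move 1: B@(1,3) -> caps B=0 W=0
Move 2: W@(2,3) -> caps B=0 W=0
Move 3: B@(0,2) -> caps B=0 W=0
Move 4: W@(1,1) -> caps B=0 W=0
Move 5: B@(0,0) -> caps B=0 W=0
Move 6: W@(3,2) -> caps B=0 W=0
Move 7: B@(1,2) -> caps B=0 W=0
Move 8: W@(0,1) -> caps B=0 W=0
Move 9: B@(1,0) -> caps B=0 W=0
Move 10: W@(2,2) -> caps B=0 W=0
Move 11: B@(2,1) -> caps B=2 W=0
Move 12: W@(3,3) -> caps B=2 W=0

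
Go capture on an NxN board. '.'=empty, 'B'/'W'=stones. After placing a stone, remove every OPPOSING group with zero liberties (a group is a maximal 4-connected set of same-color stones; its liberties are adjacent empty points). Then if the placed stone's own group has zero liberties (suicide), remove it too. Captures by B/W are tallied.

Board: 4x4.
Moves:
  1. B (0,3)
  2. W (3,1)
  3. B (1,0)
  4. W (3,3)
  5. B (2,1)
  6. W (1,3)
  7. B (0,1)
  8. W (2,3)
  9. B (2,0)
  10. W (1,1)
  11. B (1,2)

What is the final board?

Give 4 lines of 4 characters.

Answer: .B.B
B.BW
BB.W
.W.W

Derivation:
Move 1: B@(0,3) -> caps B=0 W=0
Move 2: W@(3,1) -> caps B=0 W=0
Move 3: B@(1,0) -> caps B=0 W=0
Move 4: W@(3,3) -> caps B=0 W=0
Move 5: B@(2,1) -> caps B=0 W=0
Move 6: W@(1,3) -> caps B=0 W=0
Move 7: B@(0,1) -> caps B=0 W=0
Move 8: W@(2,3) -> caps B=0 W=0
Move 9: B@(2,0) -> caps B=0 W=0
Move 10: W@(1,1) -> caps B=0 W=0
Move 11: B@(1,2) -> caps B=1 W=0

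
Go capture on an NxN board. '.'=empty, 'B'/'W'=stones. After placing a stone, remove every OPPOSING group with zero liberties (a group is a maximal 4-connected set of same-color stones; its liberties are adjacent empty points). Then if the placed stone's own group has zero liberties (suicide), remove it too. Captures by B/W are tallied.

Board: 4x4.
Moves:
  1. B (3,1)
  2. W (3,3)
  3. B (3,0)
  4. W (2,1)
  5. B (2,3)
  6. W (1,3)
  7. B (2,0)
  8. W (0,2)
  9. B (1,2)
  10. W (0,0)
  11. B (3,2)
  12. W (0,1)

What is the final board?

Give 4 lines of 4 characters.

Move 1: B@(3,1) -> caps B=0 W=0
Move 2: W@(3,3) -> caps B=0 W=0
Move 3: B@(3,0) -> caps B=0 W=0
Move 4: W@(2,1) -> caps B=0 W=0
Move 5: B@(2,3) -> caps B=0 W=0
Move 6: W@(1,3) -> caps B=0 W=0
Move 7: B@(2,0) -> caps B=0 W=0
Move 8: W@(0,2) -> caps B=0 W=0
Move 9: B@(1,2) -> caps B=0 W=0
Move 10: W@(0,0) -> caps B=0 W=0
Move 11: B@(3,2) -> caps B=1 W=0
Move 12: W@(0,1) -> caps B=1 W=0

Answer: WWW.
..BW
BW.B
BBB.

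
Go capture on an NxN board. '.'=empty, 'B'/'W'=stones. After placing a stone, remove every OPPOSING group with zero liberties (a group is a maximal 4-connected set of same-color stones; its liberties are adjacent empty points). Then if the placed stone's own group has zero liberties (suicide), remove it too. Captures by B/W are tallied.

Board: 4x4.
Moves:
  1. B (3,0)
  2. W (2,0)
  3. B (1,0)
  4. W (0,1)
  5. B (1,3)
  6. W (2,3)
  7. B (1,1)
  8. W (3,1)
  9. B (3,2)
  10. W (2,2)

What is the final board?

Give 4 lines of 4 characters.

Move 1: B@(3,0) -> caps B=0 W=0
Move 2: W@(2,0) -> caps B=0 W=0
Move 3: B@(1,0) -> caps B=0 W=0
Move 4: W@(0,1) -> caps B=0 W=0
Move 5: B@(1,3) -> caps B=0 W=0
Move 6: W@(2,3) -> caps B=0 W=0
Move 7: B@(1,1) -> caps B=0 W=0
Move 8: W@(3,1) -> caps B=0 W=1
Move 9: B@(3,2) -> caps B=0 W=1
Move 10: W@(2,2) -> caps B=0 W=1

Answer: .W..
BB.B
W.WW
.WB.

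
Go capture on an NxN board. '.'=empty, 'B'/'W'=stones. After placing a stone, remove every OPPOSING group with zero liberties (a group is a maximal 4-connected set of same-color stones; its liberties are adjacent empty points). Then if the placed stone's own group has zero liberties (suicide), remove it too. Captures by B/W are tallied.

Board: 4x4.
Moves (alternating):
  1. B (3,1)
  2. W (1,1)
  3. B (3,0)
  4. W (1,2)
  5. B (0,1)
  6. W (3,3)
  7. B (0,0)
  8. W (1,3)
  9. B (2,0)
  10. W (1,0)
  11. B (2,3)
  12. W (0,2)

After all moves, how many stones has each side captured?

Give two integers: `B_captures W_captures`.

Move 1: B@(3,1) -> caps B=0 W=0
Move 2: W@(1,1) -> caps B=0 W=0
Move 3: B@(3,0) -> caps B=0 W=0
Move 4: W@(1,2) -> caps B=0 W=0
Move 5: B@(0,1) -> caps B=0 W=0
Move 6: W@(3,3) -> caps B=0 W=0
Move 7: B@(0,0) -> caps B=0 W=0
Move 8: W@(1,3) -> caps B=0 W=0
Move 9: B@(2,0) -> caps B=0 W=0
Move 10: W@(1,0) -> caps B=0 W=0
Move 11: B@(2,3) -> caps B=0 W=0
Move 12: W@(0,2) -> caps B=0 W=2

Answer: 0 2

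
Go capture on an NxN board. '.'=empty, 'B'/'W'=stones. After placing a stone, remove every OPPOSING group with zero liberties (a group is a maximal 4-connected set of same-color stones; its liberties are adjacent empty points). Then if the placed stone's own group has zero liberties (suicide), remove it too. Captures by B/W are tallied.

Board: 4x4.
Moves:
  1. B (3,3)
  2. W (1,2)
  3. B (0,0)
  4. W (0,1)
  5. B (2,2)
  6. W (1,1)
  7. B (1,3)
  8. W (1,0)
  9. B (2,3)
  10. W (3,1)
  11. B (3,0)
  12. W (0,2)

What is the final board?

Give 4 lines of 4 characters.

Answer: .WW.
WWWB
..BB
BW.B

Derivation:
Move 1: B@(3,3) -> caps B=0 W=0
Move 2: W@(1,2) -> caps B=0 W=0
Move 3: B@(0,0) -> caps B=0 W=0
Move 4: W@(0,1) -> caps B=0 W=0
Move 5: B@(2,2) -> caps B=0 W=0
Move 6: W@(1,1) -> caps B=0 W=0
Move 7: B@(1,3) -> caps B=0 W=0
Move 8: W@(1,0) -> caps B=0 W=1
Move 9: B@(2,3) -> caps B=0 W=1
Move 10: W@(3,1) -> caps B=0 W=1
Move 11: B@(3,0) -> caps B=0 W=1
Move 12: W@(0,2) -> caps B=0 W=1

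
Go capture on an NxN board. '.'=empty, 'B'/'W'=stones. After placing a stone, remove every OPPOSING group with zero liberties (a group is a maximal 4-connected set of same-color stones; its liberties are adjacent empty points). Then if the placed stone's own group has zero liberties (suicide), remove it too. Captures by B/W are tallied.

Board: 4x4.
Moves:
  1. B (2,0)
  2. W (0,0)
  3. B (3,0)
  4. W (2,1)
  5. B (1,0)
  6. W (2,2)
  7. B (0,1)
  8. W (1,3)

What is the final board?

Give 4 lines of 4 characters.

Answer: .B..
B..W
BWW.
B...

Derivation:
Move 1: B@(2,0) -> caps B=0 W=0
Move 2: W@(0,0) -> caps B=0 W=0
Move 3: B@(3,0) -> caps B=0 W=0
Move 4: W@(2,1) -> caps B=0 W=0
Move 5: B@(1,0) -> caps B=0 W=0
Move 6: W@(2,2) -> caps B=0 W=0
Move 7: B@(0,1) -> caps B=1 W=0
Move 8: W@(1,3) -> caps B=1 W=0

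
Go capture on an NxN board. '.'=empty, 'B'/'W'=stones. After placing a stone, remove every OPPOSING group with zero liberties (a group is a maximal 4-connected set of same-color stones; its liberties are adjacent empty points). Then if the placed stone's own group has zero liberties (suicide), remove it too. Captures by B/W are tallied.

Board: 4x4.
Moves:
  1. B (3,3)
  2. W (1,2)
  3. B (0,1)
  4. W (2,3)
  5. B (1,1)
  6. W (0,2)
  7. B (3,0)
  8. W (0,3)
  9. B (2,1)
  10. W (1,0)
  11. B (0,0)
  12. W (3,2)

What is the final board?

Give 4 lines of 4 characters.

Move 1: B@(3,3) -> caps B=0 W=0
Move 2: W@(1,2) -> caps B=0 W=0
Move 3: B@(0,1) -> caps B=0 W=0
Move 4: W@(2,3) -> caps B=0 W=0
Move 5: B@(1,1) -> caps B=0 W=0
Move 6: W@(0,2) -> caps B=0 W=0
Move 7: B@(3,0) -> caps B=0 W=0
Move 8: W@(0,3) -> caps B=0 W=0
Move 9: B@(2,1) -> caps B=0 W=0
Move 10: W@(1,0) -> caps B=0 W=0
Move 11: B@(0,0) -> caps B=0 W=0
Move 12: W@(3,2) -> caps B=0 W=1

Answer: BBWW
WBW.
.B.W
B.W.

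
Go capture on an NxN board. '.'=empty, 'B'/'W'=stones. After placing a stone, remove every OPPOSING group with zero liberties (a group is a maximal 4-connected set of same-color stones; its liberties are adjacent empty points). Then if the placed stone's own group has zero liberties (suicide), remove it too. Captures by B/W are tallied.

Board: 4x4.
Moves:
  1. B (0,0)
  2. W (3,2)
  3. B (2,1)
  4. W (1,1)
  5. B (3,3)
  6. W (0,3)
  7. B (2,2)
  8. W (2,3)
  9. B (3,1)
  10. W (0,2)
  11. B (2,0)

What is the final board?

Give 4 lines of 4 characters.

Answer: B.WW
.W..
BBBW
.BW.

Derivation:
Move 1: B@(0,0) -> caps B=0 W=0
Move 2: W@(3,2) -> caps B=0 W=0
Move 3: B@(2,1) -> caps B=0 W=0
Move 4: W@(1,1) -> caps B=0 W=0
Move 5: B@(3,3) -> caps B=0 W=0
Move 6: W@(0,3) -> caps B=0 W=0
Move 7: B@(2,2) -> caps B=0 W=0
Move 8: W@(2,3) -> caps B=0 W=1
Move 9: B@(3,1) -> caps B=0 W=1
Move 10: W@(0,2) -> caps B=0 W=1
Move 11: B@(2,0) -> caps B=0 W=1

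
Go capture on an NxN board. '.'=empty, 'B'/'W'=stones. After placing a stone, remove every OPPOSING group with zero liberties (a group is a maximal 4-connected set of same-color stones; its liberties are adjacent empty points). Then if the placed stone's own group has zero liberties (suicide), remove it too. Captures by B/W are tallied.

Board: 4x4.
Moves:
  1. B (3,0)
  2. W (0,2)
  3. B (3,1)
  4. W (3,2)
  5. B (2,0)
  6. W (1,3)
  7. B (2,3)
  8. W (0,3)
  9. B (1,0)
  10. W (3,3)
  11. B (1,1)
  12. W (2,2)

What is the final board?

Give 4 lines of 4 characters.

Answer: ..WW
BB.W
B.W.
BBWW

Derivation:
Move 1: B@(3,0) -> caps B=0 W=0
Move 2: W@(0,2) -> caps B=0 W=0
Move 3: B@(3,1) -> caps B=0 W=0
Move 4: W@(3,2) -> caps B=0 W=0
Move 5: B@(2,0) -> caps B=0 W=0
Move 6: W@(1,3) -> caps B=0 W=0
Move 7: B@(2,3) -> caps B=0 W=0
Move 8: W@(0,3) -> caps B=0 W=0
Move 9: B@(1,0) -> caps B=0 W=0
Move 10: W@(3,3) -> caps B=0 W=0
Move 11: B@(1,1) -> caps B=0 W=0
Move 12: W@(2,2) -> caps B=0 W=1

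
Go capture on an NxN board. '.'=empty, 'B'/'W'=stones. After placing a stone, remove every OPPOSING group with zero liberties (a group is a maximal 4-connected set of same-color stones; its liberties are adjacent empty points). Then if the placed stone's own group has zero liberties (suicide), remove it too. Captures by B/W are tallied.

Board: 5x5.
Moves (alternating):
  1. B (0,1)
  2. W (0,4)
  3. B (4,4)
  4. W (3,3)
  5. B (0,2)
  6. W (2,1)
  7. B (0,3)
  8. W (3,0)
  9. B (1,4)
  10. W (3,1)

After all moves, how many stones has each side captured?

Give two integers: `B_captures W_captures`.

Move 1: B@(0,1) -> caps B=0 W=0
Move 2: W@(0,4) -> caps B=0 W=0
Move 3: B@(4,4) -> caps B=0 W=0
Move 4: W@(3,3) -> caps B=0 W=0
Move 5: B@(0,2) -> caps B=0 W=0
Move 6: W@(2,1) -> caps B=0 W=0
Move 7: B@(0,3) -> caps B=0 W=0
Move 8: W@(3,0) -> caps B=0 W=0
Move 9: B@(1,4) -> caps B=1 W=0
Move 10: W@(3,1) -> caps B=1 W=0

Answer: 1 0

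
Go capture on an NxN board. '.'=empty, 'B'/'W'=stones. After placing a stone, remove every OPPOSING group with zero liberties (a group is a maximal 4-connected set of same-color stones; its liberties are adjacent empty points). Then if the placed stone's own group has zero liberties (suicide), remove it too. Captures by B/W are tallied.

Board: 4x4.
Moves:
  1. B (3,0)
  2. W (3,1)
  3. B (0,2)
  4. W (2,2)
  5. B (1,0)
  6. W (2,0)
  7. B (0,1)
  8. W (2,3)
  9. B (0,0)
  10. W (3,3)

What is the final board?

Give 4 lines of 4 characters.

Answer: BBB.
B...
W.WW
.W.W

Derivation:
Move 1: B@(3,0) -> caps B=0 W=0
Move 2: W@(3,1) -> caps B=0 W=0
Move 3: B@(0,2) -> caps B=0 W=0
Move 4: W@(2,2) -> caps B=0 W=0
Move 5: B@(1,0) -> caps B=0 W=0
Move 6: W@(2,0) -> caps B=0 W=1
Move 7: B@(0,1) -> caps B=0 W=1
Move 8: W@(2,3) -> caps B=0 W=1
Move 9: B@(0,0) -> caps B=0 W=1
Move 10: W@(3,3) -> caps B=0 W=1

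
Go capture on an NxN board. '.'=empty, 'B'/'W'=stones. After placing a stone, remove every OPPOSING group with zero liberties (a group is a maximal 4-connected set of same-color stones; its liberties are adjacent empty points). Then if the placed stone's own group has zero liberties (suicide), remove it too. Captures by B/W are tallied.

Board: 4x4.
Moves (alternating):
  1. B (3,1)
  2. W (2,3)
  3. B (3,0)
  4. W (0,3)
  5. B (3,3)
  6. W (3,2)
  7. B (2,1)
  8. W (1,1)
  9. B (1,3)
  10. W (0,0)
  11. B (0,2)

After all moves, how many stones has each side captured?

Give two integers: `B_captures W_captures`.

Answer: 1 1

Derivation:
Move 1: B@(3,1) -> caps B=0 W=0
Move 2: W@(2,3) -> caps B=0 W=0
Move 3: B@(3,0) -> caps B=0 W=0
Move 4: W@(0,3) -> caps B=0 W=0
Move 5: B@(3,3) -> caps B=0 W=0
Move 6: W@(3,2) -> caps B=0 W=1
Move 7: B@(2,1) -> caps B=0 W=1
Move 8: W@(1,1) -> caps B=0 W=1
Move 9: B@(1,3) -> caps B=0 W=1
Move 10: W@(0,0) -> caps B=0 W=1
Move 11: B@(0,2) -> caps B=1 W=1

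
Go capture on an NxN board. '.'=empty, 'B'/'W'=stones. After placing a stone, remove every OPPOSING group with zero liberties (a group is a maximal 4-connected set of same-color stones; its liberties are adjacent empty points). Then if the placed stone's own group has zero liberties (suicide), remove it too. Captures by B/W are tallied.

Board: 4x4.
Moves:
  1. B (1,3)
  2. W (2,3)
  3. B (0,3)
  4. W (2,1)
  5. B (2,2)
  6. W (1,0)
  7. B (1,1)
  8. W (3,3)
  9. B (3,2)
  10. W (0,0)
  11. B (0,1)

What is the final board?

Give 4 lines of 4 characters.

Move 1: B@(1,3) -> caps B=0 W=0
Move 2: W@(2,3) -> caps B=0 W=0
Move 3: B@(0,3) -> caps B=0 W=0
Move 4: W@(2,1) -> caps B=0 W=0
Move 5: B@(2,2) -> caps B=0 W=0
Move 6: W@(1,0) -> caps B=0 W=0
Move 7: B@(1,1) -> caps B=0 W=0
Move 8: W@(3,3) -> caps B=0 W=0
Move 9: B@(3,2) -> caps B=2 W=0
Move 10: W@(0,0) -> caps B=2 W=0
Move 11: B@(0,1) -> caps B=2 W=0

Answer: WB.B
WB.B
.WB.
..B.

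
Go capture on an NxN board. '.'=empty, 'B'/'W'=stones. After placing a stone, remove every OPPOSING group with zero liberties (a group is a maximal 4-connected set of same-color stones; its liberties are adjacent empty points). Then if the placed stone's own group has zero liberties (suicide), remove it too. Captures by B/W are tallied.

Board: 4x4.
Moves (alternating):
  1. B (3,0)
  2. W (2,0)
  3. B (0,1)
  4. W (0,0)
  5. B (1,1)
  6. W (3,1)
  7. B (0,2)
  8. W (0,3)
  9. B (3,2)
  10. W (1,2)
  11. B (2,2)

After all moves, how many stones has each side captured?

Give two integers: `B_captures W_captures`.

Move 1: B@(3,0) -> caps B=0 W=0
Move 2: W@(2,0) -> caps B=0 W=0
Move 3: B@(0,1) -> caps B=0 W=0
Move 4: W@(0,0) -> caps B=0 W=0
Move 5: B@(1,1) -> caps B=0 W=0
Move 6: W@(3,1) -> caps B=0 W=1
Move 7: B@(0,2) -> caps B=0 W=1
Move 8: W@(0,3) -> caps B=0 W=1
Move 9: B@(3,2) -> caps B=0 W=1
Move 10: W@(1,2) -> caps B=0 W=1
Move 11: B@(2,2) -> caps B=0 W=1

Answer: 0 1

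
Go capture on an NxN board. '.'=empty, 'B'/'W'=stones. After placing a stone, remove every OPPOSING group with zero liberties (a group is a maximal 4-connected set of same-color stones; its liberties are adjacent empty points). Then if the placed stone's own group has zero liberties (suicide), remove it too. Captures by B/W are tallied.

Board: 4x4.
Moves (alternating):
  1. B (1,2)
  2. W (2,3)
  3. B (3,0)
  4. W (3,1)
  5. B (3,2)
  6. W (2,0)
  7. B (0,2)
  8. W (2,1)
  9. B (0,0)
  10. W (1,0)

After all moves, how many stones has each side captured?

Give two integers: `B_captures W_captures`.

Move 1: B@(1,2) -> caps B=0 W=0
Move 2: W@(2,3) -> caps B=0 W=0
Move 3: B@(3,0) -> caps B=0 W=0
Move 4: W@(3,1) -> caps B=0 W=0
Move 5: B@(3,2) -> caps B=0 W=0
Move 6: W@(2,0) -> caps B=0 W=1
Move 7: B@(0,2) -> caps B=0 W=1
Move 8: W@(2,1) -> caps B=0 W=1
Move 9: B@(0,0) -> caps B=0 W=1
Move 10: W@(1,0) -> caps B=0 W=1

Answer: 0 1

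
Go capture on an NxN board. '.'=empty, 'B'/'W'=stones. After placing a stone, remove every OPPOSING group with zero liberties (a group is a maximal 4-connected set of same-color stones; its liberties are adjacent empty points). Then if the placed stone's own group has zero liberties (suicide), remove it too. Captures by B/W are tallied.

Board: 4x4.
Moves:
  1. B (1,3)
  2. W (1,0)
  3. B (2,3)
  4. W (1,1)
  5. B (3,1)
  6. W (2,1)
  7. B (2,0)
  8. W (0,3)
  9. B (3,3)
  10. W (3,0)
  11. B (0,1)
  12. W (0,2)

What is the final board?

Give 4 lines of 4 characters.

Answer: .BWW
WW.B
.W.B
WB.B

Derivation:
Move 1: B@(1,3) -> caps B=0 W=0
Move 2: W@(1,0) -> caps B=0 W=0
Move 3: B@(2,3) -> caps B=0 W=0
Move 4: W@(1,1) -> caps B=0 W=0
Move 5: B@(3,1) -> caps B=0 W=0
Move 6: W@(2,1) -> caps B=0 W=0
Move 7: B@(2,0) -> caps B=0 W=0
Move 8: W@(0,3) -> caps B=0 W=0
Move 9: B@(3,3) -> caps B=0 W=0
Move 10: W@(3,0) -> caps B=0 W=1
Move 11: B@(0,1) -> caps B=0 W=1
Move 12: W@(0,2) -> caps B=0 W=1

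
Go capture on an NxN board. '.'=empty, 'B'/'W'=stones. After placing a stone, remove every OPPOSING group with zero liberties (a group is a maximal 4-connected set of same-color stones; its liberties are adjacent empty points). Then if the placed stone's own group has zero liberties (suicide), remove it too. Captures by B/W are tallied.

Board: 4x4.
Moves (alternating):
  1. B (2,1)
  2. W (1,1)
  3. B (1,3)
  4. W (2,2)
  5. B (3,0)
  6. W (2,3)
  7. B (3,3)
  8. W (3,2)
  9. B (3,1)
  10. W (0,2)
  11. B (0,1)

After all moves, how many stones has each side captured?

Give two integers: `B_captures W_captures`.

Answer: 0 1

Derivation:
Move 1: B@(2,1) -> caps B=0 W=0
Move 2: W@(1,1) -> caps B=0 W=0
Move 3: B@(1,3) -> caps B=0 W=0
Move 4: W@(2,2) -> caps B=0 W=0
Move 5: B@(3,0) -> caps B=0 W=0
Move 6: W@(2,3) -> caps B=0 W=0
Move 7: B@(3,3) -> caps B=0 W=0
Move 8: W@(3,2) -> caps B=0 W=1
Move 9: B@(3,1) -> caps B=0 W=1
Move 10: W@(0,2) -> caps B=0 W=1
Move 11: B@(0,1) -> caps B=0 W=1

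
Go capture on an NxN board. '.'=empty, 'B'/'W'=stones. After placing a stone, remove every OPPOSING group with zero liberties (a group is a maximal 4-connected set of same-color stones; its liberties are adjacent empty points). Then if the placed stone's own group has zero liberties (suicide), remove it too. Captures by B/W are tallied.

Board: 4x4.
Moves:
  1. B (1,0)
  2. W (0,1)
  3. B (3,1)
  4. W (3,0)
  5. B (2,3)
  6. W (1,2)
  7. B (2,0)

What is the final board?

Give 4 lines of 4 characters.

Answer: .W..
B.W.
B..B
.B..

Derivation:
Move 1: B@(1,0) -> caps B=0 W=0
Move 2: W@(0,1) -> caps B=0 W=0
Move 3: B@(3,1) -> caps B=0 W=0
Move 4: W@(3,0) -> caps B=0 W=0
Move 5: B@(2,3) -> caps B=0 W=0
Move 6: W@(1,2) -> caps B=0 W=0
Move 7: B@(2,0) -> caps B=1 W=0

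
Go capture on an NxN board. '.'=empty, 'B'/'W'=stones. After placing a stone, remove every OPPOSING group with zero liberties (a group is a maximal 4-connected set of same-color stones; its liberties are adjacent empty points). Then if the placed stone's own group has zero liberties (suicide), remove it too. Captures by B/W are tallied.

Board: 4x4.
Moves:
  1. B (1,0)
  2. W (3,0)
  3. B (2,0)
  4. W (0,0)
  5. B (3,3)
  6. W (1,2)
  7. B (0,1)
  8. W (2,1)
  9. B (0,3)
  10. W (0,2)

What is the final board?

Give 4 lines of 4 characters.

Move 1: B@(1,0) -> caps B=0 W=0
Move 2: W@(3,0) -> caps B=0 W=0
Move 3: B@(2,0) -> caps B=0 W=0
Move 4: W@(0,0) -> caps B=0 W=0
Move 5: B@(3,3) -> caps B=0 W=0
Move 6: W@(1,2) -> caps B=0 W=0
Move 7: B@(0,1) -> caps B=1 W=0
Move 8: W@(2,1) -> caps B=1 W=0
Move 9: B@(0,3) -> caps B=1 W=0
Move 10: W@(0,2) -> caps B=1 W=0

Answer: .BWB
B.W.
BW..
W..B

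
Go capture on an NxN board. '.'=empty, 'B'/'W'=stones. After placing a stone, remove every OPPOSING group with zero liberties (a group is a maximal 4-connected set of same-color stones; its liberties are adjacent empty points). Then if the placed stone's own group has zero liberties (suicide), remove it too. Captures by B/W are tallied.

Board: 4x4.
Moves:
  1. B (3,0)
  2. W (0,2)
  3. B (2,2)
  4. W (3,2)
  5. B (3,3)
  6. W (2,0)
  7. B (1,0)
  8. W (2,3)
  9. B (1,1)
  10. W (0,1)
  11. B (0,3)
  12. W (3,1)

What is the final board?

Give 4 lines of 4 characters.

Answer: .WWB
BB..
W.BW
.WW.

Derivation:
Move 1: B@(3,0) -> caps B=0 W=0
Move 2: W@(0,2) -> caps B=0 W=0
Move 3: B@(2,2) -> caps B=0 W=0
Move 4: W@(3,2) -> caps B=0 W=0
Move 5: B@(3,3) -> caps B=0 W=0
Move 6: W@(2,0) -> caps B=0 W=0
Move 7: B@(1,0) -> caps B=0 W=0
Move 8: W@(2,3) -> caps B=0 W=1
Move 9: B@(1,1) -> caps B=0 W=1
Move 10: W@(0,1) -> caps B=0 W=1
Move 11: B@(0,3) -> caps B=0 W=1
Move 12: W@(3,1) -> caps B=0 W=2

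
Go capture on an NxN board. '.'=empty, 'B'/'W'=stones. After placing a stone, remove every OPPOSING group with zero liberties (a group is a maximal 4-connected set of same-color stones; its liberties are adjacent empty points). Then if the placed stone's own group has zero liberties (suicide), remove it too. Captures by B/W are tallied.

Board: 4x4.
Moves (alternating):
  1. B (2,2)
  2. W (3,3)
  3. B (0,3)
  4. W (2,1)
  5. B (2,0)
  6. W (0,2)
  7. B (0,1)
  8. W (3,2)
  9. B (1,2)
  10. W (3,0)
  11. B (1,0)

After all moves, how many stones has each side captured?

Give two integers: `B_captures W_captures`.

Move 1: B@(2,2) -> caps B=0 W=0
Move 2: W@(3,3) -> caps B=0 W=0
Move 3: B@(0,3) -> caps B=0 W=0
Move 4: W@(2,1) -> caps B=0 W=0
Move 5: B@(2,0) -> caps B=0 W=0
Move 6: W@(0,2) -> caps B=0 W=0
Move 7: B@(0,1) -> caps B=0 W=0
Move 8: W@(3,2) -> caps B=0 W=0
Move 9: B@(1,2) -> caps B=1 W=0
Move 10: W@(3,0) -> caps B=1 W=0
Move 11: B@(1,0) -> caps B=1 W=0

Answer: 1 0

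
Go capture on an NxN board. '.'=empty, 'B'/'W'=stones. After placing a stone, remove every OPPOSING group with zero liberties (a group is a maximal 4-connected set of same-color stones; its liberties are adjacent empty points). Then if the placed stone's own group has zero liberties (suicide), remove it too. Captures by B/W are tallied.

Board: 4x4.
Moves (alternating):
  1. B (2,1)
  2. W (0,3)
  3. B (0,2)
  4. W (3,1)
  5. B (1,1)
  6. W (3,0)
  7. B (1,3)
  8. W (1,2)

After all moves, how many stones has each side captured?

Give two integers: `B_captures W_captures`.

Move 1: B@(2,1) -> caps B=0 W=0
Move 2: W@(0,3) -> caps B=0 W=0
Move 3: B@(0,2) -> caps B=0 W=0
Move 4: W@(3,1) -> caps B=0 W=0
Move 5: B@(1,1) -> caps B=0 W=0
Move 6: W@(3,0) -> caps B=0 W=0
Move 7: B@(1,3) -> caps B=1 W=0
Move 8: W@(1,2) -> caps B=1 W=0

Answer: 1 0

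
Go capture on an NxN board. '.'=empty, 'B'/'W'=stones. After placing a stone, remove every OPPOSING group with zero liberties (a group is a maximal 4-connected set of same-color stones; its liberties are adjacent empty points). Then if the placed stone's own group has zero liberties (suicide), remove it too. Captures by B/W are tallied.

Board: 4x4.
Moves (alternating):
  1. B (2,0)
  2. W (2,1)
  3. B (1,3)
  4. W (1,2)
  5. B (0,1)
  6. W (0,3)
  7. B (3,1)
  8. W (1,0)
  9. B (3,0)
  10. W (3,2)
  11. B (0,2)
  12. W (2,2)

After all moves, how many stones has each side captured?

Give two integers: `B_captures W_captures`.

Move 1: B@(2,0) -> caps B=0 W=0
Move 2: W@(2,1) -> caps B=0 W=0
Move 3: B@(1,3) -> caps B=0 W=0
Move 4: W@(1,2) -> caps B=0 W=0
Move 5: B@(0,1) -> caps B=0 W=0
Move 6: W@(0,3) -> caps B=0 W=0
Move 7: B@(3,1) -> caps B=0 W=0
Move 8: W@(1,0) -> caps B=0 W=0
Move 9: B@(3,0) -> caps B=0 W=0
Move 10: W@(3,2) -> caps B=0 W=3
Move 11: B@(0,2) -> caps B=1 W=3
Move 12: W@(2,2) -> caps B=1 W=3

Answer: 1 3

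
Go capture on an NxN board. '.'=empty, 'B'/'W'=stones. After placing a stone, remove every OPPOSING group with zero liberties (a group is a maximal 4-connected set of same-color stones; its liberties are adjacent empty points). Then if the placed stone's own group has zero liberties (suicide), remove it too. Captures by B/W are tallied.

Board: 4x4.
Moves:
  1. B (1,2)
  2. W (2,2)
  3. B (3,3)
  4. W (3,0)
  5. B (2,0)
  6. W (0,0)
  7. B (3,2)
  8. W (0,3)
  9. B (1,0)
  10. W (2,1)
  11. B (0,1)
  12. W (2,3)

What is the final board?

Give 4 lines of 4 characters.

Move 1: B@(1,2) -> caps B=0 W=0
Move 2: W@(2,2) -> caps B=0 W=0
Move 3: B@(3,3) -> caps B=0 W=0
Move 4: W@(3,0) -> caps B=0 W=0
Move 5: B@(2,0) -> caps B=0 W=0
Move 6: W@(0,0) -> caps B=0 W=0
Move 7: B@(3,2) -> caps B=0 W=0
Move 8: W@(0,3) -> caps B=0 W=0
Move 9: B@(1,0) -> caps B=0 W=0
Move 10: W@(2,1) -> caps B=0 W=0
Move 11: B@(0,1) -> caps B=1 W=0
Move 12: W@(2,3) -> caps B=1 W=0

Answer: .B.W
B.B.
BWWW
W.BB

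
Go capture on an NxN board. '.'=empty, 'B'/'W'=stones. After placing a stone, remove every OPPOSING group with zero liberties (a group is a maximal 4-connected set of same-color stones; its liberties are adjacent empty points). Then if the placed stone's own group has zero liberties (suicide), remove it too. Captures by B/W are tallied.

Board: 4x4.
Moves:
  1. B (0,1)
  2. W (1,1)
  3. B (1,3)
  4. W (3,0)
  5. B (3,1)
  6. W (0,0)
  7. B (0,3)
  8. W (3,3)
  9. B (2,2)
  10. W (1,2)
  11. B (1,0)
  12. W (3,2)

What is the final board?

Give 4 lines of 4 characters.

Move 1: B@(0,1) -> caps B=0 W=0
Move 2: W@(1,1) -> caps B=0 W=0
Move 3: B@(1,3) -> caps B=0 W=0
Move 4: W@(3,0) -> caps B=0 W=0
Move 5: B@(3,1) -> caps B=0 W=0
Move 6: W@(0,0) -> caps B=0 W=0
Move 7: B@(0,3) -> caps B=0 W=0
Move 8: W@(3,3) -> caps B=0 W=0
Move 9: B@(2,2) -> caps B=0 W=0
Move 10: W@(1,2) -> caps B=0 W=0
Move 11: B@(1,0) -> caps B=1 W=0
Move 12: W@(3,2) -> caps B=1 W=0

Answer: .B.B
BWWB
..B.
WBWW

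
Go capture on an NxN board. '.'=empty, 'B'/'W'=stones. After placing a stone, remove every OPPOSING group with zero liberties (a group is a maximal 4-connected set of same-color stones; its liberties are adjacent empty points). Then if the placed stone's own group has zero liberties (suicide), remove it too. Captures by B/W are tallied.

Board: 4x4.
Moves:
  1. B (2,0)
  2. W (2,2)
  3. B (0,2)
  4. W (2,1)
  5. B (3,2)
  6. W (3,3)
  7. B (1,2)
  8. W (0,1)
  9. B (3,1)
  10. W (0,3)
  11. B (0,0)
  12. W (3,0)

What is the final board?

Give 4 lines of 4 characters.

Answer: BWBW
..B.
BWW.
W..W

Derivation:
Move 1: B@(2,0) -> caps B=0 W=0
Move 2: W@(2,2) -> caps B=0 W=0
Move 3: B@(0,2) -> caps B=0 W=0
Move 4: W@(2,1) -> caps B=0 W=0
Move 5: B@(3,2) -> caps B=0 W=0
Move 6: W@(3,3) -> caps B=0 W=0
Move 7: B@(1,2) -> caps B=0 W=0
Move 8: W@(0,1) -> caps B=0 W=0
Move 9: B@(3,1) -> caps B=0 W=0
Move 10: W@(0,3) -> caps B=0 W=0
Move 11: B@(0,0) -> caps B=0 W=0
Move 12: W@(3,0) -> caps B=0 W=2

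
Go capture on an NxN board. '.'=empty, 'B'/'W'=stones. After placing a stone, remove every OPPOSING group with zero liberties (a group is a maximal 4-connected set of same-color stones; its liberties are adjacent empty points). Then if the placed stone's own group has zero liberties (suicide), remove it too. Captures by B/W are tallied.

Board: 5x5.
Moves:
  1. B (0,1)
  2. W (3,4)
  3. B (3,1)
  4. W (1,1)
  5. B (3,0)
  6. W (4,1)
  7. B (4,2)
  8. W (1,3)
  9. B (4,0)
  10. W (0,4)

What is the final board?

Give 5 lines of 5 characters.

Answer: .B..W
.W.W.
.....
BB..W
B.B..

Derivation:
Move 1: B@(0,1) -> caps B=0 W=0
Move 2: W@(3,4) -> caps B=0 W=0
Move 3: B@(3,1) -> caps B=0 W=0
Move 4: W@(1,1) -> caps B=0 W=0
Move 5: B@(3,0) -> caps B=0 W=0
Move 6: W@(4,1) -> caps B=0 W=0
Move 7: B@(4,2) -> caps B=0 W=0
Move 8: W@(1,3) -> caps B=0 W=0
Move 9: B@(4,0) -> caps B=1 W=0
Move 10: W@(0,4) -> caps B=1 W=0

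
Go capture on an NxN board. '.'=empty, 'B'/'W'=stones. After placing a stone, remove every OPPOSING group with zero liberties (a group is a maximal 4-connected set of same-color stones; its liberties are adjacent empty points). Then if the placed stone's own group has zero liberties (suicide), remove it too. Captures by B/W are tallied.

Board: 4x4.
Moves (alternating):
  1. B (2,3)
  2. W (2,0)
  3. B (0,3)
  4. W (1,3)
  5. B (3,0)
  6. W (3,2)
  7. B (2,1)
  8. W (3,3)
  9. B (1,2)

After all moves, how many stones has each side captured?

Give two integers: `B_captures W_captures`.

Answer: 1 0

Derivation:
Move 1: B@(2,3) -> caps B=0 W=0
Move 2: W@(2,0) -> caps B=0 W=0
Move 3: B@(0,3) -> caps B=0 W=0
Move 4: W@(1,3) -> caps B=0 W=0
Move 5: B@(3,0) -> caps B=0 W=0
Move 6: W@(3,2) -> caps B=0 W=0
Move 7: B@(2,1) -> caps B=0 W=0
Move 8: W@(3,3) -> caps B=0 W=0
Move 9: B@(1,2) -> caps B=1 W=0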